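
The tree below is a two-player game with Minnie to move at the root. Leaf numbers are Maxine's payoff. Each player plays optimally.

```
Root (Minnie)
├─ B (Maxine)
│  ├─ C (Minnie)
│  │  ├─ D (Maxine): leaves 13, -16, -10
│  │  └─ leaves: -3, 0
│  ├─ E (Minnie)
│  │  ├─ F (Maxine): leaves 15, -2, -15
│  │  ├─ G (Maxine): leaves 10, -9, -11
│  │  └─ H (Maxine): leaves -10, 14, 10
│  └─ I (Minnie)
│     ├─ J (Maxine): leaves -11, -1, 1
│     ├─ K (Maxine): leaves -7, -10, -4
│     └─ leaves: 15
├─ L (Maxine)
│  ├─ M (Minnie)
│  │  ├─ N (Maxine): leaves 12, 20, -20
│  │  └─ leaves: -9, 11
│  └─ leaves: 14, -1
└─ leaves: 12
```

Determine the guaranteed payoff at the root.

10

D (Maxine): max(13, -16, -10) = 13
C (Minnie): min(13, -3, 0) = -3
F (Maxine): max(15, -2, -15) = 15
G (Maxine): max(10, -9, -11) = 10
H (Maxine): max(-10, 14, 10) = 14
E (Minnie): min(15, 10, 14) = 10
J (Maxine): max(-11, -1, 1) = 1
K (Maxine): max(-7, -10, -4) = -4
I (Minnie): min(1, -4, 15) = -4
B (Maxine): max(-3, 10, -4) = 10
N (Maxine): max(12, 20, -20) = 20
M (Minnie): min(20, -9, 11) = -9
L (Maxine): max(-9, 14, -1) = 14
Root (Minnie): min(10, 14, 12) = 10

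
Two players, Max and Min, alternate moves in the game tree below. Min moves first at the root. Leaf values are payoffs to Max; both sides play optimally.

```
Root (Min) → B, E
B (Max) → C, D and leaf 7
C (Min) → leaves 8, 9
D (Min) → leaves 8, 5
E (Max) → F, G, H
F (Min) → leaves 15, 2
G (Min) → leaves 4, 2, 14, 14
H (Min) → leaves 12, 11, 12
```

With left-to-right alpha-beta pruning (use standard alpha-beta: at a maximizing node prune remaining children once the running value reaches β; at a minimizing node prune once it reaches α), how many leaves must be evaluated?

C [α=-∞,β=+∞]: v=8
D [α=8,β=+∞]: v=8 after child 1 ≤ α → α-cutoff, skip 1
B [α=-∞,β=+∞]: v=8
F [α=-∞,β=8]: v=2
G [α=2,β=8]: v=2 after child 2 ≤ α → α-cutoff, skip 2
H [α=2,β=8]: v=11
E [α=-∞,β=8]: v=11
Root [α=-∞,β=+∞]: v=8
Leaves evaluated: 11 of 14.

11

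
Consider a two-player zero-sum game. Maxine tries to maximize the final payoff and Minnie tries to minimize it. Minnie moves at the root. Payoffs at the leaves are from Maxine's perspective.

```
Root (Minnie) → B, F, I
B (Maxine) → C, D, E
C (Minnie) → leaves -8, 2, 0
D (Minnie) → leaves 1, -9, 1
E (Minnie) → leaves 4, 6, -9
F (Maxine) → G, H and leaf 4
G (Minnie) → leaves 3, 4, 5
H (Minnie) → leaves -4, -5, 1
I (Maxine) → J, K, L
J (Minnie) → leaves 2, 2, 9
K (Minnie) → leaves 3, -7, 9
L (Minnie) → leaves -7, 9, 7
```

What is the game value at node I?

J: min(2, 2, 9) = 2
K: min(3, -7, 9) = -7
L: min(-7, 9, 7) = -7
I: max(2, -7, -7) = 2

2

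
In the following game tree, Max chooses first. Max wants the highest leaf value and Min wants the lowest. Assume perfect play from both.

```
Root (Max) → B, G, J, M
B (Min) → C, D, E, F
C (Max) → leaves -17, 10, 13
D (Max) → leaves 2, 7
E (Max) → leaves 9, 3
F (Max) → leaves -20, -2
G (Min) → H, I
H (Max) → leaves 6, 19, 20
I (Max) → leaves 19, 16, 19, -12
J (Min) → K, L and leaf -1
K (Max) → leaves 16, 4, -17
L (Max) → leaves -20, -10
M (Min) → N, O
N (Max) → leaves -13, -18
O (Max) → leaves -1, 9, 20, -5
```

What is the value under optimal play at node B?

-2

C: max(-17, 10, 13) = 13
D: max(2, 7) = 7
E: max(9, 3) = 9
F: max(-20, -2) = -2
B: min(13, 7, 9, -2) = -2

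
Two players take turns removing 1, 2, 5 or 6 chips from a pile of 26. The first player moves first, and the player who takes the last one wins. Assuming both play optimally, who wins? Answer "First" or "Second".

i:   0  1  2  3  4  5  6  7  8  9 10 11 12 13 14 15 16 17 18 19 20 21 22 23 24 25 26
     L  W  W  L  W  W  W  L  W  W  L  W  W  W  L  W  W  L  W  W  W  L  W  W  L  W  W
Position 26 is W, so the first player wins.

First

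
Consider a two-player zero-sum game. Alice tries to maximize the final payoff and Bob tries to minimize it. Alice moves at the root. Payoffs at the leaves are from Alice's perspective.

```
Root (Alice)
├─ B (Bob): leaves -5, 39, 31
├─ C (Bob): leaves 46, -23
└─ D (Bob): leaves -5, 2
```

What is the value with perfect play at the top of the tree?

B (Bob): min(-5, 39, 31) = -5
C (Bob): min(46, -23) = -23
D (Bob): min(-5, 2) = -5
Root (Alice): max(-5, -23, -5) = -5

-5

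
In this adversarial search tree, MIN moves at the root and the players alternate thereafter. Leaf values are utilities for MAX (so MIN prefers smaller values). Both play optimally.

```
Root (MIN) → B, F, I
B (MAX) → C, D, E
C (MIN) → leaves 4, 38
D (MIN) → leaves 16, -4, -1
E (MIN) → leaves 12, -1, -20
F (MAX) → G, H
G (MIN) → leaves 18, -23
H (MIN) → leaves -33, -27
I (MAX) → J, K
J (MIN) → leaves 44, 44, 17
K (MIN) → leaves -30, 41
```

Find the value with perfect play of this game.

-23

C (MIN): min(4, 38) = 4
D (MIN): min(16, -4, -1) = -4
E (MIN): min(12, -1, -20) = -20
B (MAX): max(4, -4, -20) = 4
G (MIN): min(18, -23) = -23
H (MIN): min(-33, -27) = -33
F (MAX): max(-23, -33) = -23
J (MIN): min(44, 44, 17) = 17
K (MIN): min(-30, 41) = -30
I (MAX): max(17, -30) = 17
Root (MIN): min(4, -23, 17) = -23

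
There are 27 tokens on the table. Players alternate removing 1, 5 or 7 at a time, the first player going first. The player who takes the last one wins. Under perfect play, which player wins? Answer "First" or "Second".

Mark each pile size as W (mover wins) or L (mover loses):
i:   0  1  2  3  4  5  6  7  8  9 10 11 12 13 14 15 16 17 18 19 20 21 22 23 24 25 26 27
     L  W  L  W  L  W  L  W  L  W  L  W  L  W  L  W  L  W  L  W  L  W  L  W  L  W  L  W
Position 27 is W, so the first player wins.

First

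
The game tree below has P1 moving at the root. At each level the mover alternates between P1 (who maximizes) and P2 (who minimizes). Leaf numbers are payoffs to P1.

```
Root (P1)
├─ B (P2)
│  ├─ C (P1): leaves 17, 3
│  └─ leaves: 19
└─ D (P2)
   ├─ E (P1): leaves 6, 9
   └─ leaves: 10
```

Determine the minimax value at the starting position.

17

C (P1): max(17, 3) = 17
B (P2): min(17, 19) = 17
E (P1): max(6, 9) = 9
D (P2): min(9, 10) = 9
Root (P1): max(17, 9) = 17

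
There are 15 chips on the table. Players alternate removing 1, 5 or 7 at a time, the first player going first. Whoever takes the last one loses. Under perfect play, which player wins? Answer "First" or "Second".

Second

Compute winning (W) and losing (L) positions by backward induction:
i:   0  1  2  3  4  5  6  7  8  9 10 11 12 13 14 15
     W  L  W  L  W  L  W  L  W  L  W  L  W  L  W  L
Position 15 is L, so the second player wins.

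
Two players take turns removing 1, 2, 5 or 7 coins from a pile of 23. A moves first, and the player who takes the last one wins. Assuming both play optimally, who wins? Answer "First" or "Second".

First

Compute winning (W) and losing (L) positions by backward induction:
i:   0  1  2  3  4  5  6  7  8  9 10 11 12 13 14 15 16 17 18 19 20 21 22 23
     L  W  W  L  W  W  L  W  W  L  W  W  L  W  W  L  W  W  L  W  W  L  W  W
Position 23 is W, so the first player wins.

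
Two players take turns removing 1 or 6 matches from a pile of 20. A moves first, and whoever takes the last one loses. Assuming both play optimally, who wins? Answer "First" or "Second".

First

Mark each pile size as W (mover wins) or L (mover loses):
i:   0  1  2  3  4  5  6  7  8  9 10 11 12 13 14 15 16 17 18 19 20
     W  L  W  L  W  L  W  W  L  W  L  W  L  W  W  L  W  L  W  L  W
Position 20 is W, so the first player wins.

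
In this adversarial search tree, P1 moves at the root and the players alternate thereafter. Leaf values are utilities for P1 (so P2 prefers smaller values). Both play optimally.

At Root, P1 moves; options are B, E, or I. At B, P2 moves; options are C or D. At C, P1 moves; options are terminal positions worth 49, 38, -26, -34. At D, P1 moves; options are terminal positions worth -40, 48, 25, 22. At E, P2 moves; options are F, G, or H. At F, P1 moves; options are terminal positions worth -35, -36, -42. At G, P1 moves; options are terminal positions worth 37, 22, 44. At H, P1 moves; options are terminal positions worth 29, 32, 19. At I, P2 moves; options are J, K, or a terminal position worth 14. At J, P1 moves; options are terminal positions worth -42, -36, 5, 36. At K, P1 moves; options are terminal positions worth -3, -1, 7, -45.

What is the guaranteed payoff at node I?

7

J: max(-42, -36, 5, 36) = 36
K: max(-3, -1, 7, -45) = 7
I: min(36, 7, 14) = 7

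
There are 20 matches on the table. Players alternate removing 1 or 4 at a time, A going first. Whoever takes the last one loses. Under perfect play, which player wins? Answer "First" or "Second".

First

i:   0  1  2  3  4  5  6  7  8  9 10 11 12 13 14 15 16 17 18 19 20
     W  L  W  L  W  W  L  W  L  W  W  L  W  L  W  W  L  W  L  W  W
Position 20 is W, so the first player wins.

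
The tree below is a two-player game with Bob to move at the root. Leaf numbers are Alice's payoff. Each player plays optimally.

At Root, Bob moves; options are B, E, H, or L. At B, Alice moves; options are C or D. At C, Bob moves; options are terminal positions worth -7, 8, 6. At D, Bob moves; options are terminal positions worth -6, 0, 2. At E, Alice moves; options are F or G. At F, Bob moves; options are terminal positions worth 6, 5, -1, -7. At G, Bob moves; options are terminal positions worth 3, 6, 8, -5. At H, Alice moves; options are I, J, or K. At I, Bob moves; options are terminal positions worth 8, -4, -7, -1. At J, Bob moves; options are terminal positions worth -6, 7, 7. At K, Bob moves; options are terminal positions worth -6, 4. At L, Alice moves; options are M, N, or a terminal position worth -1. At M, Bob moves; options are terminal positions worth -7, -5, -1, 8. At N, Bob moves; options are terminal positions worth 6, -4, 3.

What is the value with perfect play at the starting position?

C (Bob): min(-7, 8, 6) = -7
D (Bob): min(-6, 0, 2) = -6
B (Alice): max(-7, -6) = -6
F (Bob): min(6, 5, -1, -7) = -7
G (Bob): min(3, 6, 8, -5) = -5
E (Alice): max(-7, -5) = -5
I (Bob): min(8, -4, -7, -1) = -7
J (Bob): min(-6, 7, 7) = -6
K (Bob): min(-6, 4) = -6
H (Alice): max(-7, -6, -6) = -6
M (Bob): min(-7, -5, -1, 8) = -7
N (Bob): min(6, -4, 3) = -4
L (Alice): max(-7, -4, -1) = -1
Root (Bob): min(-6, -5, -6, -1) = -6

-6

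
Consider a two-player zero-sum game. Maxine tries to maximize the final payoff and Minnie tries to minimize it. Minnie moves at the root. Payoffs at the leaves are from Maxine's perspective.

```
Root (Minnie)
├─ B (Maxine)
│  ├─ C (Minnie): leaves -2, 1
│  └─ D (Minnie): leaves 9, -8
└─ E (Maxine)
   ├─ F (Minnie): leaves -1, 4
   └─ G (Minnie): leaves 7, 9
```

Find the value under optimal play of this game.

-2

C (Minnie): min(-2, 1) = -2
D (Minnie): min(9, -8) = -8
B (Maxine): max(-2, -8) = -2
F (Minnie): min(-1, 4) = -1
G (Minnie): min(7, 9) = 7
E (Maxine): max(-1, 7) = 7
Root (Minnie): min(-2, 7) = -2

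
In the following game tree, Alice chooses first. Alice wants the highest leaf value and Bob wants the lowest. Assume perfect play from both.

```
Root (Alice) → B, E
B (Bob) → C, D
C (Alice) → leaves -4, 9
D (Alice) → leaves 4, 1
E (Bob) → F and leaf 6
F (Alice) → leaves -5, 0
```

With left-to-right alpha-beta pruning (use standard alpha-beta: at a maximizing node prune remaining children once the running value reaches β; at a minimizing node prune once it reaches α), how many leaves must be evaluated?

C [α=-∞,β=+∞]: v=9
D [α=-∞,β=9]: v=4
B [α=-∞,β=+∞]: v=4
F [α=4,β=+∞]: v=0
E [α=4,β=+∞]: v=0 after child 1 ≤ α → α-cutoff, skip 1
Root [α=-∞,β=+∞]: v=4
Leaves evaluated: 6 of 7.

6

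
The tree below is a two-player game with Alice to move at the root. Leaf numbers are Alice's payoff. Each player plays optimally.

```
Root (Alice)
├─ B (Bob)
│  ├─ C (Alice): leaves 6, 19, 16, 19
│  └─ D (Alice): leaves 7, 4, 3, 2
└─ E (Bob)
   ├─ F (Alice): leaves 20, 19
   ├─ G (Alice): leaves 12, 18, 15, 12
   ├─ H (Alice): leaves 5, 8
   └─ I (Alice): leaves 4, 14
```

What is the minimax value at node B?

7

C: max(6, 19, 16, 19) = 19
D: max(7, 4, 3, 2) = 7
B: min(19, 7) = 7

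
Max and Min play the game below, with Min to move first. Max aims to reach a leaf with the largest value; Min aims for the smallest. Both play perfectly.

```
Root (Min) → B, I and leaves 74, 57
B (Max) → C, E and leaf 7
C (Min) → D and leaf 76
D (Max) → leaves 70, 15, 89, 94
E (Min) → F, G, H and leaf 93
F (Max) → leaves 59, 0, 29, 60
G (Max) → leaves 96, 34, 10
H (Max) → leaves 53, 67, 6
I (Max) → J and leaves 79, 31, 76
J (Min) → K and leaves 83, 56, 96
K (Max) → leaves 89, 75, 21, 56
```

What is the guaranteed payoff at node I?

79

K: max(89, 75, 21, 56) = 89
J: min(89, 83, 56, 96) = 56
I: max(56, 79, 31, 76) = 79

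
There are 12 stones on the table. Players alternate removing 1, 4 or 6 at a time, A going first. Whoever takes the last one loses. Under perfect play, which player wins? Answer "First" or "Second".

W/L table (W = player to move can force a win):
i:   0  1  2  3  4  5  6  7  8  9 10 11 12
     W  L  W  L  W  W  L  W  L  W  W  L  W
Position 12 is W, so the first player wins.

First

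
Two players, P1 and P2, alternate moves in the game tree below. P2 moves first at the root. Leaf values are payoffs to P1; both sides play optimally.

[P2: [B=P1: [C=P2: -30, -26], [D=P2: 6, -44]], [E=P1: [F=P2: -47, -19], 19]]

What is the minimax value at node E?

F: min(-47, -19) = -47
E: max(-47, 19) = 19

19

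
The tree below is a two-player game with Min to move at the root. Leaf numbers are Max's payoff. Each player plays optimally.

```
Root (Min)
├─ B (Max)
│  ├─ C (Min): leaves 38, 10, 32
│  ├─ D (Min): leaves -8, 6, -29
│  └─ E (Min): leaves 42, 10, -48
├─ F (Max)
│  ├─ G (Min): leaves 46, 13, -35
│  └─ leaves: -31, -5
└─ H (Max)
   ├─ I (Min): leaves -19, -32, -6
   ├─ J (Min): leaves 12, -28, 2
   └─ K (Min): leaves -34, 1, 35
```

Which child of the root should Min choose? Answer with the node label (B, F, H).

H

C (Min): min(38, 10, 32) = 10
D (Min): min(-8, 6, -29) = -29
E (Min): min(42, 10, -48) = -48
B (Max): max(10, -29, -48) = 10
G (Min): min(46, 13, -35) = -35
F (Max): max(-35, -31, -5) = -5
I (Min): min(-19, -32, -6) = -32
J (Min): min(12, -28, 2) = -28
K (Min): min(-34, 1, 35) = -34
H (Max): max(-32, -28, -34) = -28
Root (Min): min(10, -5, -28) = -28
Min picks the child with the lowest value: H (value -28).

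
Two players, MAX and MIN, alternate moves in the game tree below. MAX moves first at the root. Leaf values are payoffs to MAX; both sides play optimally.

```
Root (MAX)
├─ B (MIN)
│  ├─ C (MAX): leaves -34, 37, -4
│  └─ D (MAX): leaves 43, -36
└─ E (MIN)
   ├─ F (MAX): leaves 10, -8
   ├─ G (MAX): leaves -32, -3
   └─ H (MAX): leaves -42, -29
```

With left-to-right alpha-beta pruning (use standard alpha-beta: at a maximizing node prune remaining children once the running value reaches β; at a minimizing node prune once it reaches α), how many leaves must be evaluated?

6

C [α=-∞,β=+∞]: v=37
D [α=-∞,β=37]: v=43 after child 1 ≥ β → β-cutoff, skip 1
B [α=-∞,β=+∞]: v=37
F [α=37,β=+∞]: v=10
E [α=37,β=+∞]: v=10 after child 1 ≤ α → α-cutoff, skip 2
Root [α=-∞,β=+∞]: v=37
Leaves evaluated: 6 of 11.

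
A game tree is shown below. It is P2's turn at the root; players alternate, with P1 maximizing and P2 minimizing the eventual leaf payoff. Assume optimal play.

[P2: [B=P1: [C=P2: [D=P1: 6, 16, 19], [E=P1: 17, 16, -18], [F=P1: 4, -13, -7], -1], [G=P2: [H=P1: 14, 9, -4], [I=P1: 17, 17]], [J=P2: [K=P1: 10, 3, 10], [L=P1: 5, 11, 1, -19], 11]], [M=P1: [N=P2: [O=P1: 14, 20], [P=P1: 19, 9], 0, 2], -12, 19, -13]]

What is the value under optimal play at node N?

0

O: max(14, 20) = 20
P: max(19, 9) = 19
N: min(20, 19, 0, 2) = 0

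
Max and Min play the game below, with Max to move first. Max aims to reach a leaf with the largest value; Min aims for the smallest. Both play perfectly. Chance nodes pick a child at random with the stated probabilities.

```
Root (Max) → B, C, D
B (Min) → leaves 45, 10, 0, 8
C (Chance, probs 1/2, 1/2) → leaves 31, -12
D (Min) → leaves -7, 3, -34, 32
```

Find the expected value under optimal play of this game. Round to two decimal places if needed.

9.5

B (Min): min(45, 10, 0, 8) = 0
C (Chance): 1/2·31 + 1/2·-12 = 9.5
D (Min): min(-7, 3, -34, 32) = -34
Root (Max): max(0, 9.5, -34) = 9.5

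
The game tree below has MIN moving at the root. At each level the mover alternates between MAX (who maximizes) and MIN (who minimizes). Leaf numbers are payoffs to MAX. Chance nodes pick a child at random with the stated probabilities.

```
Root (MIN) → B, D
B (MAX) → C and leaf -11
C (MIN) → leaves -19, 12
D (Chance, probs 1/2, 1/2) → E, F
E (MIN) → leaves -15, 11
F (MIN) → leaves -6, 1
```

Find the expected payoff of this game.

-11

C (MIN): min(-19, 12) = -19
B (MAX): max(-19, -11) = -11
E (MIN): min(-15, 11) = -15
F (MIN): min(-6, 1) = -6
D (Chance): 1/2·-15 + 1/2·-6 = -10.5
Root (MIN): min(-11, -10.5) = -11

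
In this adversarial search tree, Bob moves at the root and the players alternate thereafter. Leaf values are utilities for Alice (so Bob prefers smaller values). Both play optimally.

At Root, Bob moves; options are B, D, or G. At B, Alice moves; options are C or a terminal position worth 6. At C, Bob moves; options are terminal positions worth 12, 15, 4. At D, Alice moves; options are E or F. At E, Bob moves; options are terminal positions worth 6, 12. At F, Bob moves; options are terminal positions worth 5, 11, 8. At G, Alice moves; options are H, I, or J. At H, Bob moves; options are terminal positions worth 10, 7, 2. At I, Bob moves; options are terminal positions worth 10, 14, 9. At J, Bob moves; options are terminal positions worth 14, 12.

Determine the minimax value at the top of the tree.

C (Bob): min(12, 15, 4) = 4
B (Alice): max(4, 6) = 6
E (Bob): min(6, 12) = 6
F (Bob): min(5, 11, 8) = 5
D (Alice): max(6, 5) = 6
H (Bob): min(10, 7, 2) = 2
I (Bob): min(10, 14, 9) = 9
J (Bob): min(14, 12) = 12
G (Alice): max(2, 9, 12) = 12
Root (Bob): min(6, 6, 12) = 6

6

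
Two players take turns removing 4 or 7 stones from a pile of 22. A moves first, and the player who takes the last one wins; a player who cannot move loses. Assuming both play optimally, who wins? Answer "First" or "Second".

Second

Compute winning (W) and losing (L) positions by backward induction:
i:   0  1  2  3  4  5  6  7  8  9 10 11 12 13 14 15 16 17 18 19 20 21 22
     L  L  L  L  W  W  W  W  W  W  W  L  L  L  L  W  W  W  W  W  W  W  L
Position 22 is L, so the second player wins.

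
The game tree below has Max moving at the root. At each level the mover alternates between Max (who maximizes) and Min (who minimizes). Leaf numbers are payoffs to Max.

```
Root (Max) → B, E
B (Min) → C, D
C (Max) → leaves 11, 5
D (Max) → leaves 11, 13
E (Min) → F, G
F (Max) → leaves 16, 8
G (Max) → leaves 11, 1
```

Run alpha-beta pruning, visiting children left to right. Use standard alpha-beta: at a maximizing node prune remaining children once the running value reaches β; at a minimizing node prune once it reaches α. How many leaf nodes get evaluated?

7

C [α=-∞,β=+∞]: v=11
D [α=-∞,β=11]: v=11 after child 1 ≥ β → β-cutoff, skip 1
B [α=-∞,β=+∞]: v=11
F [α=11,β=+∞]: v=16
G [α=11,β=16]: v=11
E [α=11,β=+∞]: v=11
Root [α=-∞,β=+∞]: v=11
Leaves evaluated: 7 of 8.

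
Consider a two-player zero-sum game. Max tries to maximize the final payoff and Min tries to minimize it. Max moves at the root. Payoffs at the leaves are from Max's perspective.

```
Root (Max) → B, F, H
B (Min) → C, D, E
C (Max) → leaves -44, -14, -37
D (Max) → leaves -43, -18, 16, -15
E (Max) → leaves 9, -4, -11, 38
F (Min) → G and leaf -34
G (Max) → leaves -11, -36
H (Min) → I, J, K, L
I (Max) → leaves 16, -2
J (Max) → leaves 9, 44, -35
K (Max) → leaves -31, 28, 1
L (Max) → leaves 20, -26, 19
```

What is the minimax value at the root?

16

C (Max): max(-44, -14, -37) = -14
D (Max): max(-43, -18, 16, -15) = 16
E (Max): max(9, -4, -11, 38) = 38
B (Min): min(-14, 16, 38) = -14
G (Max): max(-11, -36) = -11
F (Min): min(-11, -34) = -34
I (Max): max(16, -2) = 16
J (Max): max(9, 44, -35) = 44
K (Max): max(-31, 28, 1) = 28
L (Max): max(20, -26, 19) = 20
H (Min): min(16, 44, 28, 20) = 16
Root (Max): max(-14, -34, 16) = 16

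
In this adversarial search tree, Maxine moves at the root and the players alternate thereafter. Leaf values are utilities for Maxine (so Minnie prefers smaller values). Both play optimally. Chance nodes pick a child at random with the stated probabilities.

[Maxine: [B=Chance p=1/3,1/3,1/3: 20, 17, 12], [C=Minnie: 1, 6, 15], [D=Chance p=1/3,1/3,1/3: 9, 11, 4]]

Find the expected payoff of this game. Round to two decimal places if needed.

16.33

B (Chance): 1/3·20 + 1/3·17 + 1/3·12 = 16.33
C (Minnie): min(1, 6, 15) = 1
D (Chance): 1/3·9 + 1/3·11 + 1/3·4 = 8
Root (Maxine): max(16.33, 1, 8) = 16.33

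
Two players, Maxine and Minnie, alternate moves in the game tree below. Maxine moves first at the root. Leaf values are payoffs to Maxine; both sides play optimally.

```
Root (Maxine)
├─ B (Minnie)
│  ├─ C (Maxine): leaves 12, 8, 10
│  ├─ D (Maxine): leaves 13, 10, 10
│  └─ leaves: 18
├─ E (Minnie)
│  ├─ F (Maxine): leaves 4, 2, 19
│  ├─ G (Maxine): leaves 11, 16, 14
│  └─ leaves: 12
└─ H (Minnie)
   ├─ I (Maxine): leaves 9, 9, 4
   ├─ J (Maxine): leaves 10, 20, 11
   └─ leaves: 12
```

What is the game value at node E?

F: max(4, 2, 19) = 19
G: max(11, 16, 14) = 16
E: min(19, 16, 12) = 12

12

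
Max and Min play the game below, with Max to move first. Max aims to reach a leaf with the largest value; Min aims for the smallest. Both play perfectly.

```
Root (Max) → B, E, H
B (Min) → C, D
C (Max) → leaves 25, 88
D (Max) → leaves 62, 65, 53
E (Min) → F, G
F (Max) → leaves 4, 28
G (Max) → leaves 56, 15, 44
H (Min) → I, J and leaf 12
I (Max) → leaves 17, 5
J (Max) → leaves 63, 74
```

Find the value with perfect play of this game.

65

C (Max): max(25, 88) = 88
D (Max): max(62, 65, 53) = 65
B (Min): min(88, 65) = 65
F (Max): max(4, 28) = 28
G (Max): max(56, 15, 44) = 56
E (Min): min(28, 56) = 28
I (Max): max(17, 5) = 17
J (Max): max(63, 74) = 74
H (Min): min(17, 74, 12) = 12
Root (Max): max(65, 28, 12) = 65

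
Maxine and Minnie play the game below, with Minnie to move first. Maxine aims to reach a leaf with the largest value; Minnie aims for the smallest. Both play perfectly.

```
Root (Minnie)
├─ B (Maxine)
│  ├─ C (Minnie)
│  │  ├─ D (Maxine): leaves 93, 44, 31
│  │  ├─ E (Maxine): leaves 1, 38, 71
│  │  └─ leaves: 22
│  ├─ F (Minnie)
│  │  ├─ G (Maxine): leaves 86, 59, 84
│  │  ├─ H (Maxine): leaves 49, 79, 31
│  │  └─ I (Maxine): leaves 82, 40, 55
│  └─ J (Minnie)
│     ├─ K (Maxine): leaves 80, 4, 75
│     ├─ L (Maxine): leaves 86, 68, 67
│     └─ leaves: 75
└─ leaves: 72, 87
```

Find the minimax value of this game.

D (Maxine): max(93, 44, 31) = 93
E (Maxine): max(1, 38, 71) = 71
C (Minnie): min(93, 71, 22) = 22
G (Maxine): max(86, 59, 84) = 86
H (Maxine): max(49, 79, 31) = 79
I (Maxine): max(82, 40, 55) = 82
F (Minnie): min(86, 79, 82) = 79
K (Maxine): max(80, 4, 75) = 80
L (Maxine): max(86, 68, 67) = 86
J (Minnie): min(80, 86, 75) = 75
B (Maxine): max(22, 79, 75) = 79
Root (Minnie): min(79, 72, 87) = 72

72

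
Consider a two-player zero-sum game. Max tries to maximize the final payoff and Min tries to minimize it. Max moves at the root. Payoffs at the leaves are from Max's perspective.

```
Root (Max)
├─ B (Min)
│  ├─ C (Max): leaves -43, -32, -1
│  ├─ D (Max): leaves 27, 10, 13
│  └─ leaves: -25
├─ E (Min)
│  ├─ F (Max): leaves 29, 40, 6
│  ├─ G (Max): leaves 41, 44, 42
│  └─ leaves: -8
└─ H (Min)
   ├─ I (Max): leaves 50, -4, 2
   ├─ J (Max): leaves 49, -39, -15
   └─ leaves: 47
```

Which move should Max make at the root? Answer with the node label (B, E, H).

C (Max): max(-43, -32, -1) = -1
D (Max): max(27, 10, 13) = 27
B (Min): min(-1, 27, -25) = -25
F (Max): max(29, 40, 6) = 40
G (Max): max(41, 44, 42) = 44
E (Min): min(40, 44, -8) = -8
I (Max): max(50, -4, 2) = 50
J (Max): max(49, -39, -15) = 49
H (Min): min(50, 49, 47) = 47
Root (Max): max(-25, -8, 47) = 47
Max picks the child with the highest value: H (value 47).

H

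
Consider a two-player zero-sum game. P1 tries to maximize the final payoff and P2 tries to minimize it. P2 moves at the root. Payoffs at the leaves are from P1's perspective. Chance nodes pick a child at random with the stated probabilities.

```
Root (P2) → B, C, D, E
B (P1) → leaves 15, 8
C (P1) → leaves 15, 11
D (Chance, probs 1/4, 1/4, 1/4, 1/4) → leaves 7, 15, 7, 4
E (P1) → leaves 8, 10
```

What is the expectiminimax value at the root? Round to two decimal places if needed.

B (P1): max(15, 8) = 15
C (P1): max(15, 11) = 15
D (Chance): 1/4·7 + 1/4·15 + 1/4·7 + 1/4·4 = 8.25
E (P1): max(8, 10) = 10
Root (P2): min(15, 15, 8.25, 10) = 8.25

8.25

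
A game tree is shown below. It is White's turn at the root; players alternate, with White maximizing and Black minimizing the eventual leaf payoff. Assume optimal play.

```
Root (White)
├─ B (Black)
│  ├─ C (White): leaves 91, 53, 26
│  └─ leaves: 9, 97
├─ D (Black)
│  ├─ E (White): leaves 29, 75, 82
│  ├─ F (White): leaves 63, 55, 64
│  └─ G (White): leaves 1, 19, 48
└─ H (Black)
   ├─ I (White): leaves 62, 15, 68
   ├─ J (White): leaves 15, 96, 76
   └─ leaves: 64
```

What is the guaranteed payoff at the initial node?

C (White): max(91, 53, 26) = 91
B (Black): min(91, 9, 97) = 9
E (White): max(29, 75, 82) = 82
F (White): max(63, 55, 64) = 64
G (White): max(1, 19, 48) = 48
D (Black): min(82, 64, 48) = 48
I (White): max(62, 15, 68) = 68
J (White): max(15, 96, 76) = 96
H (Black): min(68, 96, 64) = 64
Root (White): max(9, 48, 64) = 64

64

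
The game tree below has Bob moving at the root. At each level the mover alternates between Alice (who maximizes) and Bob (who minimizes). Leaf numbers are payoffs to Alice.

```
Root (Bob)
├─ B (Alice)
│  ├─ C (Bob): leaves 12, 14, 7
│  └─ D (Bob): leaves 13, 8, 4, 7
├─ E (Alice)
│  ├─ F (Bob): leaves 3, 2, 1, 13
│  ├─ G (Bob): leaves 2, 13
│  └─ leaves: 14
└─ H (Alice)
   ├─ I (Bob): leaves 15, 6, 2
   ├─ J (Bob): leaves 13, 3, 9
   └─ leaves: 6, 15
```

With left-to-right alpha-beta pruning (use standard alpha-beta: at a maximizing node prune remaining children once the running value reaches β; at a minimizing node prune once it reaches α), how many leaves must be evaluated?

C [α=-∞,β=+∞]: v=7
D [α=7,β=+∞]: v=4 after child 3 ≤ α → α-cutoff, skip 1
B [α=-∞,β=+∞]: v=7
F [α=-∞,β=7]: v=1
G [α=1,β=7]: v=2
E [α=-∞,β=7]: v=14
I [α=-∞,β=7]: v=2
J [α=2,β=7]: v=3
H [α=-∞,β=7]: v=15
Root [α=-∞,β=+∞]: v=7
Leaves evaluated: 21 of 22.

21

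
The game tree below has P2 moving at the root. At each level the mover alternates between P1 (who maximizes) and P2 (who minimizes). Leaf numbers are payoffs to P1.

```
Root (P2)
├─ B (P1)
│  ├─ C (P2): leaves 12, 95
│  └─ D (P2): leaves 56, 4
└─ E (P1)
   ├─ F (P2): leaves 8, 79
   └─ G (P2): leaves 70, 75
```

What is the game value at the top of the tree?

12

C (P2): min(12, 95) = 12
D (P2): min(56, 4) = 4
B (P1): max(12, 4) = 12
F (P2): min(8, 79) = 8
G (P2): min(70, 75) = 70
E (P1): max(8, 70) = 70
Root (P2): min(12, 70) = 12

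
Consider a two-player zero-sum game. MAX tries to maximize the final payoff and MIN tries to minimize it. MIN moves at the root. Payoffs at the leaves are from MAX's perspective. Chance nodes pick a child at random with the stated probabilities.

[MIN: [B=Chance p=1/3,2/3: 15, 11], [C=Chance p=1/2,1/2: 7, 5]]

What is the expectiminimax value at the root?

6

B (Chance): 1/3·15 + 2/3·11 = 12.33
C (Chance): 1/2·7 + 1/2·5 = 6
Root (MIN): min(12.33, 6) = 6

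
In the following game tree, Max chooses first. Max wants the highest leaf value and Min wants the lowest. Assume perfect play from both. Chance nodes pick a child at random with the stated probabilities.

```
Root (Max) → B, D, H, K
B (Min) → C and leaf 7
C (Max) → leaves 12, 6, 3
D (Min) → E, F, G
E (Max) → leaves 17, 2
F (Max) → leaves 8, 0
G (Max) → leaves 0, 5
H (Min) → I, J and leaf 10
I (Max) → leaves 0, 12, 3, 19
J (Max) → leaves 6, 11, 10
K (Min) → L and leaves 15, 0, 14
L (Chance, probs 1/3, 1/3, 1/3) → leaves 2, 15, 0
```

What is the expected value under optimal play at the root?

10

C (Max): max(12, 6, 3) = 12
B (Min): min(12, 7) = 7
E (Max): max(17, 2) = 17
F (Max): max(8, 0) = 8
G (Max): max(0, 5) = 5
D (Min): min(17, 8, 5) = 5
I (Max): max(0, 12, 3, 19) = 19
J (Max): max(6, 11, 10) = 11
H (Min): min(19, 11, 10) = 10
L (Chance): 1/3·2 + 1/3·15 + 1/3·0 = 5.67
K (Min): min(5.67, 15, 0, 14) = 0
Root (Max): max(7, 5, 10, 0) = 10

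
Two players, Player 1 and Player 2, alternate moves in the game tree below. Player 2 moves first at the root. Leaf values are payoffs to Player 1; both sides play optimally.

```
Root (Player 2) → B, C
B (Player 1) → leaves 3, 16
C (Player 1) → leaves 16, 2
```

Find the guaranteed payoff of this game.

B (Player 1): max(3, 16) = 16
C (Player 1): max(16, 2) = 16
Root (Player 2): min(16, 16) = 16

16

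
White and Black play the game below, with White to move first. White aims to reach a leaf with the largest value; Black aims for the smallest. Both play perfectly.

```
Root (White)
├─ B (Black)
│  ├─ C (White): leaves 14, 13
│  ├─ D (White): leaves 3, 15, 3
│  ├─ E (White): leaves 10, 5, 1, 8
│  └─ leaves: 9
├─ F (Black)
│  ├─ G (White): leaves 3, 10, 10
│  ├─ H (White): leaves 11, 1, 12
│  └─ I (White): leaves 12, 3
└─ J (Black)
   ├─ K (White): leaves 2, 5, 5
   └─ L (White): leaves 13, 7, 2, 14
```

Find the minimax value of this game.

10

C (White): max(14, 13) = 14
D (White): max(3, 15, 3) = 15
E (White): max(10, 5, 1, 8) = 10
B (Black): min(14, 15, 10, 9) = 9
G (White): max(3, 10, 10) = 10
H (White): max(11, 1, 12) = 12
I (White): max(12, 3) = 12
F (Black): min(10, 12, 12) = 10
K (White): max(2, 5, 5) = 5
L (White): max(13, 7, 2, 14) = 14
J (Black): min(5, 14) = 5
Root (White): max(9, 10, 5) = 10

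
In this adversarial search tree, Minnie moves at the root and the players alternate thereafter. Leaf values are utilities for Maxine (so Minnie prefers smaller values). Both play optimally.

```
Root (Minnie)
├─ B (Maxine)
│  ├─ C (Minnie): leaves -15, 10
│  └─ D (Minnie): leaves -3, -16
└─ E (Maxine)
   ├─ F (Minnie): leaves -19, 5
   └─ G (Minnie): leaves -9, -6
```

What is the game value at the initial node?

C (Minnie): min(-15, 10) = -15
D (Minnie): min(-3, -16) = -16
B (Maxine): max(-15, -16) = -15
F (Minnie): min(-19, 5) = -19
G (Minnie): min(-9, -6) = -9
E (Maxine): max(-19, -9) = -9
Root (Minnie): min(-15, -9) = -15

-15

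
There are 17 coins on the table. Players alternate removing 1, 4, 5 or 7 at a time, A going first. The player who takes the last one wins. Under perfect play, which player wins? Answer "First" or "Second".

Positions where the player to move wins (W) vs loses (L):
i:   0  1  2  3  4  5  6  7  8  9 10 11 12 13 14 15 16 17
     L  W  L  W  W  W  W  W  L  W  L  W  W  W  W  W  L  W
Position 17 is W, so the first player wins.

First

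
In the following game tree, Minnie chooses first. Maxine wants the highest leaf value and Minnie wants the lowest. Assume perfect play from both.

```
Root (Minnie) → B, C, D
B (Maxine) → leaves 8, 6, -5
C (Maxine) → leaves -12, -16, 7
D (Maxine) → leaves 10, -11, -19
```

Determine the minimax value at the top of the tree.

B (Maxine): max(8, 6, -5) = 8
C (Maxine): max(-12, -16, 7) = 7
D (Maxine): max(10, -11, -19) = 10
Root (Minnie): min(8, 7, 10) = 7

7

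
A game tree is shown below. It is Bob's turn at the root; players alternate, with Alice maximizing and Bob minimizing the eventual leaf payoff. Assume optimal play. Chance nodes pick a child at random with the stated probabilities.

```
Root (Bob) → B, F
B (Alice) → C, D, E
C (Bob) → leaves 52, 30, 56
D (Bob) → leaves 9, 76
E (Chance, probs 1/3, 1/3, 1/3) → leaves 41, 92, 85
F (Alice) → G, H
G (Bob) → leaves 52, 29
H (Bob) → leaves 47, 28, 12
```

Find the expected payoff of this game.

C (Bob): min(52, 30, 56) = 30
D (Bob): min(9, 76) = 9
E (Chance): 1/3·41 + 1/3·92 + 1/3·85 = 72.67
B (Alice): max(30, 9, 72.67) = 72.67
G (Bob): min(52, 29) = 29
H (Bob): min(47, 28, 12) = 12
F (Alice): max(29, 12) = 29
Root (Bob): min(72.67, 29) = 29

29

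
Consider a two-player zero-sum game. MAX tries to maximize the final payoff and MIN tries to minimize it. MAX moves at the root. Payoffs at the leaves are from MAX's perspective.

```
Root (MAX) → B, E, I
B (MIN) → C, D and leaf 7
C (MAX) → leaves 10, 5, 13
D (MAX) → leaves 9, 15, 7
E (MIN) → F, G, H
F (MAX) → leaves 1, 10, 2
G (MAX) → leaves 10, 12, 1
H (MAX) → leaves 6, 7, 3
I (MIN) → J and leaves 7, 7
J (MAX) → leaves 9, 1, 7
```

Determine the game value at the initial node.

C (MAX): max(10, 5, 13) = 13
D (MAX): max(9, 15, 7) = 15
B (MIN): min(13, 15, 7) = 7
F (MAX): max(1, 10, 2) = 10
G (MAX): max(10, 12, 1) = 12
H (MAX): max(6, 7, 3) = 7
E (MIN): min(10, 12, 7) = 7
J (MAX): max(9, 1, 7) = 9
I (MIN): min(9, 7, 7) = 7
Root (MAX): max(7, 7, 7) = 7

7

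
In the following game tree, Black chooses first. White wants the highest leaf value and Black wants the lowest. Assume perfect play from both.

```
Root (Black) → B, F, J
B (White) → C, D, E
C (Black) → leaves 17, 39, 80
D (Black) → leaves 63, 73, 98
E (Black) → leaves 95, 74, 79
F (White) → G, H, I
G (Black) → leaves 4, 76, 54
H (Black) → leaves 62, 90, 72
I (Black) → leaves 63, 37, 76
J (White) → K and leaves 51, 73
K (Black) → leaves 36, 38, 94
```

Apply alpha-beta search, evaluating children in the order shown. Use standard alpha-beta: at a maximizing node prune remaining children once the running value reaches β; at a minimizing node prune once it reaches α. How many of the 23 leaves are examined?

22

C [α=-∞,β=+∞]: v=17
D [α=17,β=+∞]: v=63
E [α=63,β=+∞]: v=74
B [α=-∞,β=+∞]: v=74
G [α=-∞,β=74]: v=4
H [α=4,β=74]: v=62
I [α=62,β=74]: v=37 after child 2 ≤ α → α-cutoff, skip 1
F [α=-∞,β=74]: v=62
K [α=-∞,β=62]: v=36
J [α=-∞,β=62]: v=73
Root [α=-∞,β=+∞]: v=62
Leaves evaluated: 22 of 23.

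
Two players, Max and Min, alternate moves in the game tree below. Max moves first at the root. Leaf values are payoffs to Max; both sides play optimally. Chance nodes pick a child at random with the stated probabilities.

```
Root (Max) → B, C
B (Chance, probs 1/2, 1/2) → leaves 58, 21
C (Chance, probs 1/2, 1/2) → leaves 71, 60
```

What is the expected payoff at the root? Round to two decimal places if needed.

B (Chance): 1/2·58 + 1/2·21 = 39.5
C (Chance): 1/2·71 + 1/2·60 = 65.5
Root (Max): max(39.5, 65.5) = 65.5

65.5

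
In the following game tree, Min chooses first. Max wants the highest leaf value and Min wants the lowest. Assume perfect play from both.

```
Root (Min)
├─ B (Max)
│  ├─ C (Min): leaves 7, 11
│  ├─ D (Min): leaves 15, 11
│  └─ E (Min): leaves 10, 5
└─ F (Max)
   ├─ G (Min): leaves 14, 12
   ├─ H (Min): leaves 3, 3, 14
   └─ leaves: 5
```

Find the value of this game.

C (Min): min(7, 11) = 7
D (Min): min(15, 11) = 11
E (Min): min(10, 5) = 5
B (Max): max(7, 11, 5) = 11
G (Min): min(14, 12) = 12
H (Min): min(3, 3, 14) = 3
F (Max): max(12, 3, 5) = 12
Root (Min): min(11, 12) = 11

11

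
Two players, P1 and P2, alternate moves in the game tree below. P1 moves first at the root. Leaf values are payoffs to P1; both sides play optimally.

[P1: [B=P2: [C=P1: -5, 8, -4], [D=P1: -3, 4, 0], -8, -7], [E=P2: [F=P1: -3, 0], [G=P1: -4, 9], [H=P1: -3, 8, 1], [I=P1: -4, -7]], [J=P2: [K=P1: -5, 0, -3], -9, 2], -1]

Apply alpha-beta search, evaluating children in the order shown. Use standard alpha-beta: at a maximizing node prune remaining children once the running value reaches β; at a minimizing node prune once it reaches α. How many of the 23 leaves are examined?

C [α=-∞,β=+∞]: v=8
D [α=-∞,β=8]: v=4
B [α=-∞,β=+∞]: v=-8
F [α=-8,β=+∞]: v=0
G [α=-8,β=0]: v=9
H [α=-8,β=0]: v=8 after child 2 ≥ β → β-cutoff, skip 1
I [α=-8,β=0]: v=-4
E [α=-8,β=+∞]: v=-4
K [α=-4,β=+∞]: v=0
J [α=-4,β=+∞]: v=-9 after child 2 ≤ α → α-cutoff, skip 1
Root [α=-∞,β=+∞]: v=-1
Leaves evaluated: 21 of 23.

21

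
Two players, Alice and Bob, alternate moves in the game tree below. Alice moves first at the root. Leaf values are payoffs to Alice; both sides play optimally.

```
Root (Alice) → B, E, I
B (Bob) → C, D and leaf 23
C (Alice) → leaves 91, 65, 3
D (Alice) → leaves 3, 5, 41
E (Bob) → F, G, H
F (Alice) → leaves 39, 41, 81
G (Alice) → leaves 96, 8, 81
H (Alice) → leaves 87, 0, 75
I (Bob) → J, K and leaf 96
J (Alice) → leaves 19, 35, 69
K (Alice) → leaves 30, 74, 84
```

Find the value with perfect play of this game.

81

C (Alice): max(91, 65, 3) = 91
D (Alice): max(3, 5, 41) = 41
B (Bob): min(91, 41, 23) = 23
F (Alice): max(39, 41, 81) = 81
G (Alice): max(96, 8, 81) = 96
H (Alice): max(87, 0, 75) = 87
E (Bob): min(81, 96, 87) = 81
J (Alice): max(19, 35, 69) = 69
K (Alice): max(30, 74, 84) = 84
I (Bob): min(69, 84, 96) = 69
Root (Alice): max(23, 81, 69) = 81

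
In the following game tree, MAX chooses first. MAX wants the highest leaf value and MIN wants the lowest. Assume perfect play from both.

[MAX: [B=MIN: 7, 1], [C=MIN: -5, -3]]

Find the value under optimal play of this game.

B (MIN): min(7, 1) = 1
C (MIN): min(-5, -3) = -5
Root (MAX): max(1, -5) = 1

1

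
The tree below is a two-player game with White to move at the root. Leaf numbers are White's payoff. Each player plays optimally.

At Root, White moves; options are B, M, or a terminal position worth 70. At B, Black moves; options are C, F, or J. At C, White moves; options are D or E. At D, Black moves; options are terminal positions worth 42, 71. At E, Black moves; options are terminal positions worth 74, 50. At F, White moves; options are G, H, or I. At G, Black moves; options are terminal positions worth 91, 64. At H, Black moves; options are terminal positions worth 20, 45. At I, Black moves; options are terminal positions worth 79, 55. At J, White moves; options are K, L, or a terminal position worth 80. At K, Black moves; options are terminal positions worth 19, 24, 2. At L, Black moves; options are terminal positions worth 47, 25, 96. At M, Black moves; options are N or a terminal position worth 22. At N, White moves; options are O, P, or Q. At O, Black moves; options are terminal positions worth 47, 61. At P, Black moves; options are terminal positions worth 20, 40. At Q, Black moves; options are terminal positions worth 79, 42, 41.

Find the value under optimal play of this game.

70

D (Black): min(42, 71) = 42
E (Black): min(74, 50) = 50
C (White): max(42, 50) = 50
G (Black): min(91, 64) = 64
H (Black): min(20, 45) = 20
I (Black): min(79, 55) = 55
F (White): max(64, 20, 55) = 64
K (Black): min(19, 24, 2) = 2
L (Black): min(47, 25, 96) = 25
J (White): max(2, 25, 80) = 80
B (Black): min(50, 64, 80) = 50
O (Black): min(47, 61) = 47
P (Black): min(20, 40) = 20
Q (Black): min(79, 42, 41) = 41
N (White): max(47, 20, 41) = 47
M (Black): min(47, 22) = 22
Root (White): max(50, 22, 70) = 70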